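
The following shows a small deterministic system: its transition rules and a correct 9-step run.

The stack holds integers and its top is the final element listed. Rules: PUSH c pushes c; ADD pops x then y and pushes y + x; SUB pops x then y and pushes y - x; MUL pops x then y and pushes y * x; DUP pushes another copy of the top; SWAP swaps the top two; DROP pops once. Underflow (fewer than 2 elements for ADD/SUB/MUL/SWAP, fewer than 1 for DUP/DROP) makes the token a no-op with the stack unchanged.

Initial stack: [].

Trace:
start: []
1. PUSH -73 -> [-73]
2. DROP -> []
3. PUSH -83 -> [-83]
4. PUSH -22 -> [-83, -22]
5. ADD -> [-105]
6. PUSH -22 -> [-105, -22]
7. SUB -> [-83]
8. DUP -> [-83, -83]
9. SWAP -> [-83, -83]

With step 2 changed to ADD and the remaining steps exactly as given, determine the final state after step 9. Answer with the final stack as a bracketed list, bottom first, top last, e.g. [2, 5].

(re-executing from step 2 with the substitution; state before step 2: [-73])
2. ADD -> [-73]
3. PUSH -83 -> [-73, -83]
4. PUSH -22 -> [-73, -83, -22]
5. ADD -> [-73, -105]
6. PUSH -22 -> [-73, -105, -22]
7. SUB -> [-73, -83]
8. DUP -> [-73, -83, -83]
9. SWAP -> [-73, -83, -83]

[-73, -83, -83]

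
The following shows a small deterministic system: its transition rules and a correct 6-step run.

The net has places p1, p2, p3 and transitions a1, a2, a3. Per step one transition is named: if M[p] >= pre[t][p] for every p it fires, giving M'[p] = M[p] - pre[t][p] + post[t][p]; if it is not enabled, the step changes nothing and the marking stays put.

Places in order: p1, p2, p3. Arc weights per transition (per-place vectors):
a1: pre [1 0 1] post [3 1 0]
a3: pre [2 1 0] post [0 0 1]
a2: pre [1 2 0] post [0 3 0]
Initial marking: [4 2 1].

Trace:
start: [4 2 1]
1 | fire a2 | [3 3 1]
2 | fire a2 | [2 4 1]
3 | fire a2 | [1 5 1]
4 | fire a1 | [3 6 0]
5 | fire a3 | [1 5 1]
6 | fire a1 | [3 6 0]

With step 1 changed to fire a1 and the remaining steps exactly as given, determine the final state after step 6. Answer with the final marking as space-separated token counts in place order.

(re-executing from step 1 with the substitution; state before step 1: [4 2 1])
1 | fire a1 | [6 3 0]
2 | fire a2 | [5 4 0]
3 | fire a2 | [4 5 0]
4 | fire a1 | [4 5 0]
5 | fire a3 | [2 4 1]
6 | fire a1 | [4 5 0]

4 5 0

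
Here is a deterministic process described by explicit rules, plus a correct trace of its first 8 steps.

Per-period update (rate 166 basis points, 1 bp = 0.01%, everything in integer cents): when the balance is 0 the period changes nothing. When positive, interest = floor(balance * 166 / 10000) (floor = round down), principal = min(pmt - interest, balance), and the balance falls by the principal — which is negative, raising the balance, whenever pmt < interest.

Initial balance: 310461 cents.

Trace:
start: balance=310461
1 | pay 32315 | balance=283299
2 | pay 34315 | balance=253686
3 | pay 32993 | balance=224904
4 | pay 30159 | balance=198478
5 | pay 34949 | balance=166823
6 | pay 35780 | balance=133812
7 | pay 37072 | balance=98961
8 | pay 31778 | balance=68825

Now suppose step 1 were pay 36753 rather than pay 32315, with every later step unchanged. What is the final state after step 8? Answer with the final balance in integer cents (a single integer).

(re-executing from step 1 with the substitution; state before step 1: balance=310461)
1 | pay 36753 | balance=278861
2 | pay 34315 | balance=249175
3 | pay 32993 | balance=220318
4 | pay 30159 | balance=193816
5 | pay 34949 | balance=162084
6 | pay 35780 | balance=128994
7 | pay 37072 | balance=94063
8 | pay 31778 | balance=63846

63846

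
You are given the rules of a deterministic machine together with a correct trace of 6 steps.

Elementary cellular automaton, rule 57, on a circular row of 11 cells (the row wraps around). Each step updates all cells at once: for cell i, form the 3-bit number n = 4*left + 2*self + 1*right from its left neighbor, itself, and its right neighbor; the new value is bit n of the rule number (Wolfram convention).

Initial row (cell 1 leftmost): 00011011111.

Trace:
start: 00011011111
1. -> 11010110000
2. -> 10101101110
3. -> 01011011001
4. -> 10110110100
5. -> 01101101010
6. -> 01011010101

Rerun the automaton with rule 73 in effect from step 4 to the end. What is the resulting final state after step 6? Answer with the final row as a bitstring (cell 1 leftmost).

01011011010

(re-executing steps 4..6 under rule 73; state before step 4: 01011011001)
4. -> 00011011000
5. -> 11011011011
6. -> 01011011010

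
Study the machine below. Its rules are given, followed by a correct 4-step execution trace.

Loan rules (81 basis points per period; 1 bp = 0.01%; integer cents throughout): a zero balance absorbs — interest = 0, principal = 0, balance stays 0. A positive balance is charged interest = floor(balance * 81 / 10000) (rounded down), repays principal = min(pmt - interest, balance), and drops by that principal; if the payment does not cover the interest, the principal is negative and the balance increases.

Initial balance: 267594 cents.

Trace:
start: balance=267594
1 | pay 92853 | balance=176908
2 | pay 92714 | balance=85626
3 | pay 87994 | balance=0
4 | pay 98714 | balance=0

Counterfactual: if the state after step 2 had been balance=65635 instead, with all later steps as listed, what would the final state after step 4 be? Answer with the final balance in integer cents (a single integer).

state after step 2 := balance=65635
3 | pay 87994 | balance=0
4 | pay 98714 | balance=0

0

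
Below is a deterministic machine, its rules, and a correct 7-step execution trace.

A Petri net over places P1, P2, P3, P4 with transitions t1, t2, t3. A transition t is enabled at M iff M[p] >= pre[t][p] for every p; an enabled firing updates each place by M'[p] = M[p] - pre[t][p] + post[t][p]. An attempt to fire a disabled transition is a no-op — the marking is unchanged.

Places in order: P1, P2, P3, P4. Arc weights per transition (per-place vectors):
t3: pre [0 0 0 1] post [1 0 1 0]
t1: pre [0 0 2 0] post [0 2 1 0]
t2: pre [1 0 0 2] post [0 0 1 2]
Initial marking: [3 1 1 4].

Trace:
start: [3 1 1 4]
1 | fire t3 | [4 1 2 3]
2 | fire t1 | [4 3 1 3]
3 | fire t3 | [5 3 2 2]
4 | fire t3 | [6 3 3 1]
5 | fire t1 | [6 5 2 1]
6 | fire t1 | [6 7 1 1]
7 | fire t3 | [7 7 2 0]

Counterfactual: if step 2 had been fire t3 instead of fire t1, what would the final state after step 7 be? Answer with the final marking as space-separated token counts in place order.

7 5 3 0

(re-executing from step 2 with the substitution; state before step 2: [4 1 2 3])
2 | fire t3 | [5 1 3 2]
3 | fire t3 | [6 1 4 1]
4 | fire t3 | [7 1 5 0]
5 | fire t1 | [7 3 4 0]
6 | fire t1 | [7 5 3 0]
7 | fire t3 | [7 5 3 0]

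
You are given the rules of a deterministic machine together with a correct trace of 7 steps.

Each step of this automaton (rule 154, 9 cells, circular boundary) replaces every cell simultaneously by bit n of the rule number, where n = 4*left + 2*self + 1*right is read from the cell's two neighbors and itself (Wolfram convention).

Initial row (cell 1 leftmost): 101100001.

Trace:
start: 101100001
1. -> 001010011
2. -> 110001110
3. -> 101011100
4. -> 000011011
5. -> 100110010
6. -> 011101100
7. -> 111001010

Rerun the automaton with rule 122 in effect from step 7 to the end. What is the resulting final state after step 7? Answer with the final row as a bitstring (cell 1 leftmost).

(re-executing step 7 under rule 122; state before step 7: 011101100)
7. -> 110111110

110111110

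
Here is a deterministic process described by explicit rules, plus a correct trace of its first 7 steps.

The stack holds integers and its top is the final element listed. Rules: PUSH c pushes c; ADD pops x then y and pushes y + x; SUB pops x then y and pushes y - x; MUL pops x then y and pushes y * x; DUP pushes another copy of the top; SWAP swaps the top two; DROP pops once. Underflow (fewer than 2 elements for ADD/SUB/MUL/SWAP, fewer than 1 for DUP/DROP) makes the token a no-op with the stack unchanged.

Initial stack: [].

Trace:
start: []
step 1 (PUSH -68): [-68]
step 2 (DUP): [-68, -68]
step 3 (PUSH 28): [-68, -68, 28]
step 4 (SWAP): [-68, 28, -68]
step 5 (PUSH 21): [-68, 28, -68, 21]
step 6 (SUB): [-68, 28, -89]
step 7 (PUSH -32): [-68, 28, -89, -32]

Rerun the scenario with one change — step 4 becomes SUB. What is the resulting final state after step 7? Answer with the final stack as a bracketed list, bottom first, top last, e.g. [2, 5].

[-68, -117, -32]

(re-executing from step 4 with the substitution; state before step 4: [-68, -68, 28])
step 4 (SUB): [-68, -96]
step 5 (PUSH 21): [-68, -96, 21]
step 6 (SUB): [-68, -117]
step 7 (PUSH -32): [-68, -117, -32]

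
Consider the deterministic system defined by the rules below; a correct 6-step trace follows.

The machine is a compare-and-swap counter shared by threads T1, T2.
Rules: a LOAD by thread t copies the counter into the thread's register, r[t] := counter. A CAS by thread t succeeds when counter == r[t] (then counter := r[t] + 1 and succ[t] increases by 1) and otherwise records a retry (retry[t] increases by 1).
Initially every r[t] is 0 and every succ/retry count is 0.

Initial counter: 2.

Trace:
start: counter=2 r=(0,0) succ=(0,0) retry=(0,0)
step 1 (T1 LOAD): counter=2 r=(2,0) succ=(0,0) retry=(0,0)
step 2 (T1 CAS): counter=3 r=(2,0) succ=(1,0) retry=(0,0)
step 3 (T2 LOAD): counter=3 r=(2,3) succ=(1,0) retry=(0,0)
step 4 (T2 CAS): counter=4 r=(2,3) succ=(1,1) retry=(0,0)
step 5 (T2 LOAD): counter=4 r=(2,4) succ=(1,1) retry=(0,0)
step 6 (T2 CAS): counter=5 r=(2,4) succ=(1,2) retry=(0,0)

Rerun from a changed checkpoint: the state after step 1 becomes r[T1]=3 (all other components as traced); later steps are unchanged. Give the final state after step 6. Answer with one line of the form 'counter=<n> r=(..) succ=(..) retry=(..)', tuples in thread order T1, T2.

state after step 1 := counter=2 r=(3,0) succ=(0,0) retry=(0,0)
step 2 (T1 CAS): counter=2 r=(3,0) succ=(0,0) retry=(1,0)
step 3 (T2 LOAD): counter=2 r=(3,2) succ=(0,0) retry=(1,0)
step 4 (T2 CAS): counter=3 r=(3,2) succ=(0,1) retry=(1,0)
step 5 (T2 LOAD): counter=3 r=(3,3) succ=(0,1) retry=(1,0)
step 6 (T2 CAS): counter=4 r=(3,3) succ=(0,2) retry=(1,0)

counter=4 r=(3,3) succ=(0,2) retry=(1,0)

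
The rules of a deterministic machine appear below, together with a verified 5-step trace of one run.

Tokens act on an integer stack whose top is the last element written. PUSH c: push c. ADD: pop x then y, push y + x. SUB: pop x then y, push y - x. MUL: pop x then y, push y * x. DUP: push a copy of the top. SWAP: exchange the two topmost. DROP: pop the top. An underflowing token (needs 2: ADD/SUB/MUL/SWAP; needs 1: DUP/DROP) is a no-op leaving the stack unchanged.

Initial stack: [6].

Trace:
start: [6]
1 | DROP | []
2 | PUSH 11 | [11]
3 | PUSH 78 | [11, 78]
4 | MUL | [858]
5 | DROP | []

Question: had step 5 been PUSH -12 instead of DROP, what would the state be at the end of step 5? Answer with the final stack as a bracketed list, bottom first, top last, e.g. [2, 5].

[858, -12]

(re-executing from step 5 with the substitution; state before step 5: [858])
5 | PUSH -12 | [858, -12]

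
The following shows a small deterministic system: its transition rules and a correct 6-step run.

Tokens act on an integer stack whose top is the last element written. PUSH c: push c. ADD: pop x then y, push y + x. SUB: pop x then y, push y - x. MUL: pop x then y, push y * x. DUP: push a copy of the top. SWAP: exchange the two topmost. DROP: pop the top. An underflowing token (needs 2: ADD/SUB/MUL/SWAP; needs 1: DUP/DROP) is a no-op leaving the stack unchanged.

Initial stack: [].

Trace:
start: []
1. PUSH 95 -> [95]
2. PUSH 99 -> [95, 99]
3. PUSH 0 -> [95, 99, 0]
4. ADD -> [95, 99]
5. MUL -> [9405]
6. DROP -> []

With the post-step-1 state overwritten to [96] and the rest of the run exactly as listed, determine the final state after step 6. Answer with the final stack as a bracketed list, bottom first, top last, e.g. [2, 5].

state after step 1 := [96]
2. PUSH 99 -> [96, 99]
3. PUSH 0 -> [96, 99, 0]
4. ADD -> [96, 99]
5. MUL -> [9504]
6. DROP -> []

[]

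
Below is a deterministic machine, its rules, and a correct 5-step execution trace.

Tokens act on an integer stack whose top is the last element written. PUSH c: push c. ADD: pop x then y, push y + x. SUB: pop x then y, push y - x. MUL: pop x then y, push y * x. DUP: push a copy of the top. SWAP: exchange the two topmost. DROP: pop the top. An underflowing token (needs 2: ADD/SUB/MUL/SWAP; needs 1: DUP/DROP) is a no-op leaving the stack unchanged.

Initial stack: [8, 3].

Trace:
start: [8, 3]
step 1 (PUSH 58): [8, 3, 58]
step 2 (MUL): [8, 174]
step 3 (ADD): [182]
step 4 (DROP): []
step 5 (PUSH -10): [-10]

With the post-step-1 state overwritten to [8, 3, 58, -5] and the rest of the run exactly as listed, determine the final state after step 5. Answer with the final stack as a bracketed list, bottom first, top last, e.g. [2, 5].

state after step 1 := [8, 3, 58, -5]
step 2 (MUL): [8, 3, -290]
step 3 (ADD): [8, -287]
step 4 (DROP): [8]
step 5 (PUSH -10): [8, -10]

[8, -10]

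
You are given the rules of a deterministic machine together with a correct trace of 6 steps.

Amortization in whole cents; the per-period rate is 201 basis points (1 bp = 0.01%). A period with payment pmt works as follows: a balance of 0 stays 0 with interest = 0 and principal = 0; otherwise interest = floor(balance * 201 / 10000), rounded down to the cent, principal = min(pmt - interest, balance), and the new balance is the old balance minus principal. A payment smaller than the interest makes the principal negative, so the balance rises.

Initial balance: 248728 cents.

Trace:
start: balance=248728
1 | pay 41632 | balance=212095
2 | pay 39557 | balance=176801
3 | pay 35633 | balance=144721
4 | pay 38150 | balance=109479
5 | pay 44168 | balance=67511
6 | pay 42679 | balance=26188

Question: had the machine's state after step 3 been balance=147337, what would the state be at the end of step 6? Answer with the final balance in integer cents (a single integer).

28966

state after step 3 := balance=147337
4 | pay 38150 | balance=112148
5 | pay 44168 | balance=70234
6 | pay 42679 | balance=28966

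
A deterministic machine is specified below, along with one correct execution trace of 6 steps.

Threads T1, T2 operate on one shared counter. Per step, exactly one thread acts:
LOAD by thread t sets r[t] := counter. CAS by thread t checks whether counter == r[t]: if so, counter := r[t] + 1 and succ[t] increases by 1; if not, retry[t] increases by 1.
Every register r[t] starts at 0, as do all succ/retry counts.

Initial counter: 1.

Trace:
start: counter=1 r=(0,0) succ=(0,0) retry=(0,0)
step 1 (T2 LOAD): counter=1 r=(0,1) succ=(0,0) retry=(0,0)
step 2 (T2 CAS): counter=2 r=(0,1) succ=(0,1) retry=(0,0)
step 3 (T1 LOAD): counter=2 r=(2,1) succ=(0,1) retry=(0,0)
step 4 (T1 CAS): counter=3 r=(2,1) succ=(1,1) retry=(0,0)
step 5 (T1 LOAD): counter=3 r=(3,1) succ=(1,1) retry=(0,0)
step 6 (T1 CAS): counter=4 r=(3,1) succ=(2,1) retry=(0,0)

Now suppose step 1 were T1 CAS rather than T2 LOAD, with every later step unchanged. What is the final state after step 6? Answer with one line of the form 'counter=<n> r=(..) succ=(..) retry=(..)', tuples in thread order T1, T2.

(re-executing from step 1 with the substitution; state before step 1: counter=1 r=(0,0) succ=(0,0) retry=(0,0))
step 1 (T1 CAS): counter=1 r=(0,0) succ=(0,0) retry=(1,0)
step 2 (T2 CAS): counter=1 r=(0,0) succ=(0,0) retry=(1,1)
step 3 (T1 LOAD): counter=1 r=(1,0) succ=(0,0) retry=(1,1)
step 4 (T1 CAS): counter=2 r=(1,0) succ=(1,0) retry=(1,1)
step 5 (T1 LOAD): counter=2 r=(2,0) succ=(1,0) retry=(1,1)
step 6 (T1 CAS): counter=3 r=(2,0) succ=(2,0) retry=(1,1)

counter=3 r=(2,0) succ=(2,0) retry=(1,1)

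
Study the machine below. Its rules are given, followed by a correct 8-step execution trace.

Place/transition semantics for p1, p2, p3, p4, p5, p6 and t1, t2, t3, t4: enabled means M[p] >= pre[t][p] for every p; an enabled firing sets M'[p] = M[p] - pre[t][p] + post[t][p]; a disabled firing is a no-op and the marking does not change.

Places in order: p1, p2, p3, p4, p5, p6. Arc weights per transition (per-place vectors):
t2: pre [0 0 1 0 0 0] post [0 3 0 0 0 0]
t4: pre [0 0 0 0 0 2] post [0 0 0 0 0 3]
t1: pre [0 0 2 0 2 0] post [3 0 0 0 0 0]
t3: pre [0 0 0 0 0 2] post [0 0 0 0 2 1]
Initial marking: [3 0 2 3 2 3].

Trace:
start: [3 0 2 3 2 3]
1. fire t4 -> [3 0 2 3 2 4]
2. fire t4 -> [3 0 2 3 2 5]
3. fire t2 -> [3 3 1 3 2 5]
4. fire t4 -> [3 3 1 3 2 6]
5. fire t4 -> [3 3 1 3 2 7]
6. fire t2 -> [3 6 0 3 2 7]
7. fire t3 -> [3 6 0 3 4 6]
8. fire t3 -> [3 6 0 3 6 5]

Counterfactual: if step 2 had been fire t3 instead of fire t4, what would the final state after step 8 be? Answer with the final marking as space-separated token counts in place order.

3 6 0 3 8 3

(re-executing from step 2 with the substitution; state before step 2: [3 0 2 3 2 4])
2. fire t3 -> [3 0 2 3 4 3]
3. fire t2 -> [3 3 1 3 4 3]
4. fire t4 -> [3 3 1 3 4 4]
5. fire t4 -> [3 3 1 3 4 5]
6. fire t2 -> [3 6 0 3 4 5]
7. fire t3 -> [3 6 0 3 6 4]
8. fire t3 -> [3 6 0 3 8 3]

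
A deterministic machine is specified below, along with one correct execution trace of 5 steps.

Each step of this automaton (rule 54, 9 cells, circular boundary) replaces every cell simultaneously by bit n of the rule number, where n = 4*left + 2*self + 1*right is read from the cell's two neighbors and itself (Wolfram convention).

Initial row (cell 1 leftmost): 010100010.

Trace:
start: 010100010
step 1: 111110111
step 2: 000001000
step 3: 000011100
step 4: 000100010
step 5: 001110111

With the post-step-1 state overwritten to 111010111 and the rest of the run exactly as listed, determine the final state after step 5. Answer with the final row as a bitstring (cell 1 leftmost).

100010001

state after step 1 := 111010111
step 2: 000111000
step 3: 001000100
step 4: 011101110
step 5: 100010001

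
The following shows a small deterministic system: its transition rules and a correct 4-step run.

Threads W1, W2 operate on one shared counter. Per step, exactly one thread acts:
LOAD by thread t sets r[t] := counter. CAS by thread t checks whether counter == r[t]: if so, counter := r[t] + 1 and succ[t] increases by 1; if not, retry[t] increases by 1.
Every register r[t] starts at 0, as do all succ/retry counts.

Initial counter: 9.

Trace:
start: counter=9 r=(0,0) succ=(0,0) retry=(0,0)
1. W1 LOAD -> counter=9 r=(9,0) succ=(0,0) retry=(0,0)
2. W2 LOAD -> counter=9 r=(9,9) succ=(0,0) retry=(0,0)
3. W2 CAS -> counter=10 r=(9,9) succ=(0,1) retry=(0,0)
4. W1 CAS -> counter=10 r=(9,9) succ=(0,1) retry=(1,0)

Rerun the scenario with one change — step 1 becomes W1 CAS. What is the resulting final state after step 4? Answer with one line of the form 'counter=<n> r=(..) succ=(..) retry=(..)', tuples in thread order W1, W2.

counter=10 r=(0,9) succ=(0,1) retry=(2,0)

(re-executing from step 1 with the substitution; state before step 1: counter=9 r=(0,0) succ=(0,0) retry=(0,0))
1. W1 CAS -> counter=9 r=(0,0) succ=(0,0) retry=(1,0)
2. W2 LOAD -> counter=9 r=(0,9) succ=(0,0) retry=(1,0)
3. W2 CAS -> counter=10 r=(0,9) succ=(0,1) retry=(1,0)
4. W1 CAS -> counter=10 r=(0,9) succ=(0,1) retry=(2,0)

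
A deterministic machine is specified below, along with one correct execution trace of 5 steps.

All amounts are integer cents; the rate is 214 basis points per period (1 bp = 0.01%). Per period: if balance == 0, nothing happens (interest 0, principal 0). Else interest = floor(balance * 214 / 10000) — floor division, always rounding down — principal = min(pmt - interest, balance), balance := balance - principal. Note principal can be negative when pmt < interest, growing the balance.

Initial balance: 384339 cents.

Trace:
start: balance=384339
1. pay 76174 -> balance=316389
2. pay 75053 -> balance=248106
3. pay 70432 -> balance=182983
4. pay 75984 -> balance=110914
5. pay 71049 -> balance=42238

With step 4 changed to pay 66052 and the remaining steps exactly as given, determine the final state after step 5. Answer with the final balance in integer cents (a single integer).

52383

(re-executing from step 4 with the substitution; state before step 4: balance=182983)
4. pay 66052 -> balance=120846
5. pay 71049 -> balance=52383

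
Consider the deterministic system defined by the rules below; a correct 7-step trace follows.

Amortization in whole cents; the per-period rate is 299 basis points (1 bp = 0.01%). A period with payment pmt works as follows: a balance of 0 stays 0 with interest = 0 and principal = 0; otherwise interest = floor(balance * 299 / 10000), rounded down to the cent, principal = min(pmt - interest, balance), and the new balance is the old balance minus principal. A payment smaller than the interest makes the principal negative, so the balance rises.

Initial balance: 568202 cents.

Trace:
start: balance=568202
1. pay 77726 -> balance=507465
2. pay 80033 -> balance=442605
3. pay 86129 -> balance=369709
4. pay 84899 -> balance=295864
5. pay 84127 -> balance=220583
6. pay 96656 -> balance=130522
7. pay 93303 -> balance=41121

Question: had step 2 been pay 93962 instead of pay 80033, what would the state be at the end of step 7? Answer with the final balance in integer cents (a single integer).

(re-executing from step 2 with the substitution; state before step 2: balance=507465)
2. pay 93962 -> balance=428676
3. pay 86129 -> balance=355364
4. pay 84899 -> balance=281090
5. pay 84127 -> balance=205367
6. pay 96656 -> balance=114851
7. pay 93303 -> balance=24982

24982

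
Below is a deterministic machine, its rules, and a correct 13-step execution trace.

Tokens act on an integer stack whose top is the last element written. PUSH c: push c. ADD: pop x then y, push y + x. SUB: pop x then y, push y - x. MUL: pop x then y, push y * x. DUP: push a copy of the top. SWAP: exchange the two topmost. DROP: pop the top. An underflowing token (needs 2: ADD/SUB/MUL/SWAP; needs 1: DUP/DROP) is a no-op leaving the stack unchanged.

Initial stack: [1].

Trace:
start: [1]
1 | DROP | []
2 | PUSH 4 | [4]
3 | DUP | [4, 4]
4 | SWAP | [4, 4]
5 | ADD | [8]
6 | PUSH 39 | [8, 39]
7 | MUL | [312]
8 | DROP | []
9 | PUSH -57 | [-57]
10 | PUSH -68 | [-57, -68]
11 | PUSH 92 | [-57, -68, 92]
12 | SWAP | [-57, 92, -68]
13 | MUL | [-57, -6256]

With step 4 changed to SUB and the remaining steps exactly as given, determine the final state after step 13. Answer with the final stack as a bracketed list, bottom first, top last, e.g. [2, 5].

[-57, -6256]

(re-executing from step 4 with the substitution; state before step 4: [4, 4])
4 | SUB | [0]
5 | ADD | [0]
6 | PUSH 39 | [0, 39]
7 | MUL | [0]
8 | DROP | []
9 | PUSH -57 | [-57]
10 | PUSH -68 | [-57, -68]
11 | PUSH 92 | [-57, -68, 92]
12 | SWAP | [-57, 92, -68]
13 | MUL | [-57, -6256]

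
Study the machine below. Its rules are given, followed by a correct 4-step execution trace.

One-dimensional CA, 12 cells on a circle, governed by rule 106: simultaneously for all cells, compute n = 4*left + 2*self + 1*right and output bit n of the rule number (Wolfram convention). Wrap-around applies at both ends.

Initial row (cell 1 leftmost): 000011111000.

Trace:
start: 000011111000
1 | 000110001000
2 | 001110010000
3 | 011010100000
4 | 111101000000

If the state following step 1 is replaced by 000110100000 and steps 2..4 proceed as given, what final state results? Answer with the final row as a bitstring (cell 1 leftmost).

state after step 1 := 000110100000
2 | 001111000000
3 | 011001000000
4 | 111010000000

111010000000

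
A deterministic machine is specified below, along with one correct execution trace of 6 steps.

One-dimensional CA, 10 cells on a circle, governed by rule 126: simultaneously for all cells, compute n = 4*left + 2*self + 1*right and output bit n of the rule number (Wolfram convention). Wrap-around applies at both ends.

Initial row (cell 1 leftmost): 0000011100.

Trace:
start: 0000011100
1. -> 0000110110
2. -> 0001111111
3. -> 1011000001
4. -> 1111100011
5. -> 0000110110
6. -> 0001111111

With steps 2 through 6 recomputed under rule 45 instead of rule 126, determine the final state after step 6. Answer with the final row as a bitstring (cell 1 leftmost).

(re-executing steps 2..6 under rule 45; state before step 2: 0000110110)
2. -> 1110101100
3. -> 1001111000
4. -> 1001000010
5. -> 1001011011
6. -> 0001110110

0001110110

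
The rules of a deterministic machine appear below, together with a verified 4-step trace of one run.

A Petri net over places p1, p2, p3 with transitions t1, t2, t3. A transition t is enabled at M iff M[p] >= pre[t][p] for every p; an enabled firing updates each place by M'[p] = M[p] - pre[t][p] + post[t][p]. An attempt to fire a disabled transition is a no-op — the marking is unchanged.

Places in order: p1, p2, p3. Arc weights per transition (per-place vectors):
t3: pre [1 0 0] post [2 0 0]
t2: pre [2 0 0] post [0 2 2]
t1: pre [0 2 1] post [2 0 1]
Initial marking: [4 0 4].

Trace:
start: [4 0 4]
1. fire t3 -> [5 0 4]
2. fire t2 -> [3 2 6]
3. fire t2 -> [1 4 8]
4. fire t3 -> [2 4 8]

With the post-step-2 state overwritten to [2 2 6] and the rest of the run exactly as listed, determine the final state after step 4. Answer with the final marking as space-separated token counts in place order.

state after step 2 := [2 2 6]
3. fire t2 -> [0 4 8]
4. fire t3 -> [0 4 8]

0 4 8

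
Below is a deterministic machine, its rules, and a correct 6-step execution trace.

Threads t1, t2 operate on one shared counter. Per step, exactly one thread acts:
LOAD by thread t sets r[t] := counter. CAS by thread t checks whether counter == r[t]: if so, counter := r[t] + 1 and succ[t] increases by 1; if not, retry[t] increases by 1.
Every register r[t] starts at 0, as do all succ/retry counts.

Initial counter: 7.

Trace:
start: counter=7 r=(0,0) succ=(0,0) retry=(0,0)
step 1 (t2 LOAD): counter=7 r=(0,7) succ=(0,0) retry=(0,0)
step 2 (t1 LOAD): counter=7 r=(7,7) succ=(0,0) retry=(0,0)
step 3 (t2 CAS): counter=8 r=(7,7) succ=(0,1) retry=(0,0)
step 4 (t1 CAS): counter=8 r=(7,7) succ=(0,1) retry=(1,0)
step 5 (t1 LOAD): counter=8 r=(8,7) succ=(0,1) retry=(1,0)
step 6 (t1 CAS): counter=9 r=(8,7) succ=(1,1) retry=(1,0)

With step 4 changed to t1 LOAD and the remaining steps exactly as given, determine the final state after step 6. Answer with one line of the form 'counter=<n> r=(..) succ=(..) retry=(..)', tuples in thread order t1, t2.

counter=9 r=(8,7) succ=(1,1) retry=(0,0)

(re-executing from step 4 with the substitution; state before step 4: counter=8 r=(7,7) succ=(0,1) retry=(0,0))
step 4 (t1 LOAD): counter=8 r=(8,7) succ=(0,1) retry=(0,0)
step 5 (t1 LOAD): counter=8 r=(8,7) succ=(0,1) retry=(0,0)
step 6 (t1 CAS): counter=9 r=(8,7) succ=(1,1) retry=(0,0)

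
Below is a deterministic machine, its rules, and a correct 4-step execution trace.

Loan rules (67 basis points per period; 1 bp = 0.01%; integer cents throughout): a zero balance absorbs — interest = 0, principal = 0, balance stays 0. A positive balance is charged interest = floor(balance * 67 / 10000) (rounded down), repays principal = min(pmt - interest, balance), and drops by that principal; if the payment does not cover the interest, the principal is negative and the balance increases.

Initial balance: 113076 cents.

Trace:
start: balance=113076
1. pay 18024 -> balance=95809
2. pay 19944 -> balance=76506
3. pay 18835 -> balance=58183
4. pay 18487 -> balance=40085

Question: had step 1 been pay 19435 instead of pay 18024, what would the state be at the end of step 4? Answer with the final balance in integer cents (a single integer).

38647

(re-executing from step 1 with the substitution; state before step 1: balance=113076)
1. pay 19435 -> balance=94398
2. pay 19944 -> balance=75086
3. pay 18835 -> balance=56754
4. pay 18487 -> balance=38647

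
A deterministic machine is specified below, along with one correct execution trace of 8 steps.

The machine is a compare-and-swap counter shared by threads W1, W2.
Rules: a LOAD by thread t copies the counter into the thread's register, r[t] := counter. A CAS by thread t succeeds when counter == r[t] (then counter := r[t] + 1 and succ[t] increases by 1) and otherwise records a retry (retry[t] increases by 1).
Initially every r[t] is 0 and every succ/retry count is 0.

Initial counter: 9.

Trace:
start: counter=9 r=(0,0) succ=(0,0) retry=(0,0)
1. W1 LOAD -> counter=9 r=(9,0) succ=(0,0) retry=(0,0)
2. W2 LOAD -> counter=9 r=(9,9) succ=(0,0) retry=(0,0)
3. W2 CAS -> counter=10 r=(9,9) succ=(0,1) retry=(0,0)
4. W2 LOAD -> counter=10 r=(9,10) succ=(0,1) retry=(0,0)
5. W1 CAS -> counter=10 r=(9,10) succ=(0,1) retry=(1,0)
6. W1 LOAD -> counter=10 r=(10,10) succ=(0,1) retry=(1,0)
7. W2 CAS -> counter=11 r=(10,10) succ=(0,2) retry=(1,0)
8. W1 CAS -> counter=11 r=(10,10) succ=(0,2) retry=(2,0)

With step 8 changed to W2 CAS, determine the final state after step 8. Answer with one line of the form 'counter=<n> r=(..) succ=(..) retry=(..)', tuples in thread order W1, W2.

counter=11 r=(10,10) succ=(0,2) retry=(1,1)

(re-executing from step 8 with the substitution; state before step 8: counter=11 r=(10,10) succ=(0,2) retry=(1,0))
8. W2 CAS -> counter=11 r=(10,10) succ=(0,2) retry=(1,1)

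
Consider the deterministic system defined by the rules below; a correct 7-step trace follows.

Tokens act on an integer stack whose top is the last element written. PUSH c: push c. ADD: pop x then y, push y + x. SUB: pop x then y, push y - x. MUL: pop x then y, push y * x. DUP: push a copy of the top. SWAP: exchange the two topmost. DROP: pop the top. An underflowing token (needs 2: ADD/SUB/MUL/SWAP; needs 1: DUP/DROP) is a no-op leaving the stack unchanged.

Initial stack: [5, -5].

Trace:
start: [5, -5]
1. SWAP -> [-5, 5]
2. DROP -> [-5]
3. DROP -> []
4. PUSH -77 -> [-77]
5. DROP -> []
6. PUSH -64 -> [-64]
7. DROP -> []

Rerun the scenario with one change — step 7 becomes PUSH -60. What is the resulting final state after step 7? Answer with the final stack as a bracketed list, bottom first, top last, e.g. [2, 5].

[-64, -60]

(re-executing from step 7 with the substitution; state before step 7: [-64])
7. PUSH -60 -> [-64, -60]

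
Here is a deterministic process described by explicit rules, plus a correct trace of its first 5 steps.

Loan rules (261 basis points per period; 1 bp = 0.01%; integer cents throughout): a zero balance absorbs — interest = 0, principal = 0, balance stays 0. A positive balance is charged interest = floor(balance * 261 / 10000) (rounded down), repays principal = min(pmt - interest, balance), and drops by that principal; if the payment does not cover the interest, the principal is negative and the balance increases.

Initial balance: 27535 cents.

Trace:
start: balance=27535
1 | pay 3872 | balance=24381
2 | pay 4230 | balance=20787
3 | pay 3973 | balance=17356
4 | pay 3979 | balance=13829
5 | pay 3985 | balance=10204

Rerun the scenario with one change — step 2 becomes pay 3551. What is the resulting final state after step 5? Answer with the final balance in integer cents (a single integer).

(re-executing from step 2 with the substitution; state before step 2: balance=24381)
2 | pay 3551 | balance=21466
3 | pay 3973 | balance=18053
4 | pay 3979 | balance=14545
5 | pay 3985 | balance=10939

10939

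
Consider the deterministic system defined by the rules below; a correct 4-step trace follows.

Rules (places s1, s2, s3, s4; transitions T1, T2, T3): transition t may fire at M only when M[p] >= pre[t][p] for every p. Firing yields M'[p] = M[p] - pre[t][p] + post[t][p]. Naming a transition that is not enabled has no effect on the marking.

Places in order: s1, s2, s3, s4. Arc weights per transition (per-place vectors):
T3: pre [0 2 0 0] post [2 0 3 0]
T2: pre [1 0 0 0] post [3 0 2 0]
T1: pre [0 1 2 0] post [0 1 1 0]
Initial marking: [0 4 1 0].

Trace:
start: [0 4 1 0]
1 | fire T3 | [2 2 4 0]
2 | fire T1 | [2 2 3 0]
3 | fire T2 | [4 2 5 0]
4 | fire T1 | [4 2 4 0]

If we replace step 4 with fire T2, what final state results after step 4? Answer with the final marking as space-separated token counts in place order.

6 2 7 0

(re-executing from step 4 with the substitution; state before step 4: [4 2 5 0])
4 | fire T2 | [6 2 7 0]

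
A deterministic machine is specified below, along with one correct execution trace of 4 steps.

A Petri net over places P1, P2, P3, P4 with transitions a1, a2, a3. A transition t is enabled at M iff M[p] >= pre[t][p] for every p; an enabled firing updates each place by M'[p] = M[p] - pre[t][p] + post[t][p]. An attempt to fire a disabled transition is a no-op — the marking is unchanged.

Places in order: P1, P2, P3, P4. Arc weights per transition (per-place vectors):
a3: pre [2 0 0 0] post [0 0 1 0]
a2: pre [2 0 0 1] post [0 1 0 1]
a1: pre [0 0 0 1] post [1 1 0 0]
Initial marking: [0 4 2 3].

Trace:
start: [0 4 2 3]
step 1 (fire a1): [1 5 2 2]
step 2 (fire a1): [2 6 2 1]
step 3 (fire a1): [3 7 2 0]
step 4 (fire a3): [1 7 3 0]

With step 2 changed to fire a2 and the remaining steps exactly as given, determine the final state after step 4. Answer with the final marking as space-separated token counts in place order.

0 6 3 1

(re-executing from step 2 with the substitution; state before step 2: [1 5 2 2])
step 2 (fire a2): [1 5 2 2]
step 3 (fire a1): [2 6 2 1]
step 4 (fire a3): [0 6 3 1]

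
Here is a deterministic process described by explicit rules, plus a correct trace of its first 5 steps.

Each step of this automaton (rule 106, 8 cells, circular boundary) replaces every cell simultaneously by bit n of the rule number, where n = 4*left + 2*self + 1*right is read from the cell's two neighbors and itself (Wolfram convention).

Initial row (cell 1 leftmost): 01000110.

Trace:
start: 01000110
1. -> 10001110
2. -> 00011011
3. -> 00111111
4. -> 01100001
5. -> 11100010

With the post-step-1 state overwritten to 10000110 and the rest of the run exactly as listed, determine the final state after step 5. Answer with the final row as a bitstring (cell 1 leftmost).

state after step 1 := 10000110
2. -> 00001111
3. -> 00011001
4. -> 00111010
5. -> 01101100

01101100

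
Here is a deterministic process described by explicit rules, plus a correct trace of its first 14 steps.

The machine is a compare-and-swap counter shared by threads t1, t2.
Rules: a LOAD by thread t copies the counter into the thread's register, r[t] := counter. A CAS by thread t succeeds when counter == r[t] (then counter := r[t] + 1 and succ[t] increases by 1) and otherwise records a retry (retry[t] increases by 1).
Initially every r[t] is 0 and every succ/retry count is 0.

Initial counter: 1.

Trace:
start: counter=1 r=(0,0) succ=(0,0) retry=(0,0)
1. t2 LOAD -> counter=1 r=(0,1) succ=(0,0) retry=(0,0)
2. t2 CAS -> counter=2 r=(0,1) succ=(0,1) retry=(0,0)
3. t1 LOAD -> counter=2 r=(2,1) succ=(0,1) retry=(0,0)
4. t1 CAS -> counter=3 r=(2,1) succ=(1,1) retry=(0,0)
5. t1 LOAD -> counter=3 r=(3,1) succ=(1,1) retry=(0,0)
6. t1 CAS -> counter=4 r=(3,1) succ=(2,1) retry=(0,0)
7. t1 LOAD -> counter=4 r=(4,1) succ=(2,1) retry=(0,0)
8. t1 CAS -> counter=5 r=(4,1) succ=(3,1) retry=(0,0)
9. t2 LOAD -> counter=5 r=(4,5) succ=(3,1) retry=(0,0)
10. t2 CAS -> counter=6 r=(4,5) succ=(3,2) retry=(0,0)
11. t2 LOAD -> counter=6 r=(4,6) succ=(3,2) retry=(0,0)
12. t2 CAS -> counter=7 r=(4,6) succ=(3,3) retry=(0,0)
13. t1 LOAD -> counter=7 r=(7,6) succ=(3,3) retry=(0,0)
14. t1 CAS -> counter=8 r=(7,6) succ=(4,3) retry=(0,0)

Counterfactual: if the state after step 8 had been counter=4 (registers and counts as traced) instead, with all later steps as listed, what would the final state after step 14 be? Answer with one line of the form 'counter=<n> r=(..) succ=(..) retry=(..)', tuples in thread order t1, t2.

state after step 8 := counter=4 r=(4,1) succ=(3,1) retry=(0,0)
9. t2 LOAD -> counter=4 r=(4,4) succ=(3,1) retry=(0,0)
10. t2 CAS -> counter=5 r=(4,4) succ=(3,2) retry=(0,0)
11. t2 LOAD -> counter=5 r=(4,5) succ=(3,2) retry=(0,0)
12. t2 CAS -> counter=6 r=(4,5) succ=(3,3) retry=(0,0)
13. t1 LOAD -> counter=6 r=(6,5) succ=(3,3) retry=(0,0)
14. t1 CAS -> counter=7 r=(6,5) succ=(4,3) retry=(0,0)

counter=7 r=(6,5) succ=(4,3) retry=(0,0)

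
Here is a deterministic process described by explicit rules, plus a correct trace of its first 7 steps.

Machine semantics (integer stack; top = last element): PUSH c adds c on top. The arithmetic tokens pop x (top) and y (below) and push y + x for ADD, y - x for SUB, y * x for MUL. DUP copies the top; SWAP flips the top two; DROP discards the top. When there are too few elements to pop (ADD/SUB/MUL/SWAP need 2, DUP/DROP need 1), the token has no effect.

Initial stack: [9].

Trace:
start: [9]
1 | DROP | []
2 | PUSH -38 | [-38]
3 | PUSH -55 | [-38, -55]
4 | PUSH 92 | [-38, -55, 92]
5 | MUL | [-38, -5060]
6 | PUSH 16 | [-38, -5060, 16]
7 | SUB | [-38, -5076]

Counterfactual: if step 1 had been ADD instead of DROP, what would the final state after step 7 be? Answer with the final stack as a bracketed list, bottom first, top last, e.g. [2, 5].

[9, -38, -5076]

(re-executing from step 1 with the substitution; state before step 1: [9])
1 | ADD | [9]
2 | PUSH -38 | [9, -38]
3 | PUSH -55 | [9, -38, -55]
4 | PUSH 92 | [9, -38, -55, 92]
5 | MUL | [9, -38, -5060]
6 | PUSH 16 | [9, -38, -5060, 16]
7 | SUB | [9, -38, -5076]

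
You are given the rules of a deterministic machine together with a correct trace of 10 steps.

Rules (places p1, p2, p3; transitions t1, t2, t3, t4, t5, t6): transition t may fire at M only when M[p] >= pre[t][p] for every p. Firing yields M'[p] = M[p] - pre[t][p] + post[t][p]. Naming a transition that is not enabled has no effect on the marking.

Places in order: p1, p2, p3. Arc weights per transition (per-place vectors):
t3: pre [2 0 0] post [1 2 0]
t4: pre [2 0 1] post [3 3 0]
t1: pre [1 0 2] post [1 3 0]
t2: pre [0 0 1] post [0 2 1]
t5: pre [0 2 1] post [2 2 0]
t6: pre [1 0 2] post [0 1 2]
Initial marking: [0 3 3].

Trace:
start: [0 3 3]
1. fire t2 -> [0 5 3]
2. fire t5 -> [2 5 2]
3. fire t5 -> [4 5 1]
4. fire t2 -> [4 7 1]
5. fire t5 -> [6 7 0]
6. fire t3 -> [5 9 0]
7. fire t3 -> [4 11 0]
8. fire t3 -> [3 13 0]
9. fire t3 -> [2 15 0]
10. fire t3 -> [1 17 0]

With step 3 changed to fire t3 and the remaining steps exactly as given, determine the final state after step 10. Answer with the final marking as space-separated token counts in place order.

(re-executing from step 3 with the substitution; state before step 3: [2 5 2])
3. fire t3 -> [1 7 2]
4. fire t2 -> [1 9 2]
5. fire t5 -> [3 9 1]
6. fire t3 -> [2 11 1]
7. fire t3 -> [1 13 1]
8. fire t3 -> [1 13 1]
9. fire t3 -> [1 13 1]
10. fire t3 -> [1 13 1]

1 13 1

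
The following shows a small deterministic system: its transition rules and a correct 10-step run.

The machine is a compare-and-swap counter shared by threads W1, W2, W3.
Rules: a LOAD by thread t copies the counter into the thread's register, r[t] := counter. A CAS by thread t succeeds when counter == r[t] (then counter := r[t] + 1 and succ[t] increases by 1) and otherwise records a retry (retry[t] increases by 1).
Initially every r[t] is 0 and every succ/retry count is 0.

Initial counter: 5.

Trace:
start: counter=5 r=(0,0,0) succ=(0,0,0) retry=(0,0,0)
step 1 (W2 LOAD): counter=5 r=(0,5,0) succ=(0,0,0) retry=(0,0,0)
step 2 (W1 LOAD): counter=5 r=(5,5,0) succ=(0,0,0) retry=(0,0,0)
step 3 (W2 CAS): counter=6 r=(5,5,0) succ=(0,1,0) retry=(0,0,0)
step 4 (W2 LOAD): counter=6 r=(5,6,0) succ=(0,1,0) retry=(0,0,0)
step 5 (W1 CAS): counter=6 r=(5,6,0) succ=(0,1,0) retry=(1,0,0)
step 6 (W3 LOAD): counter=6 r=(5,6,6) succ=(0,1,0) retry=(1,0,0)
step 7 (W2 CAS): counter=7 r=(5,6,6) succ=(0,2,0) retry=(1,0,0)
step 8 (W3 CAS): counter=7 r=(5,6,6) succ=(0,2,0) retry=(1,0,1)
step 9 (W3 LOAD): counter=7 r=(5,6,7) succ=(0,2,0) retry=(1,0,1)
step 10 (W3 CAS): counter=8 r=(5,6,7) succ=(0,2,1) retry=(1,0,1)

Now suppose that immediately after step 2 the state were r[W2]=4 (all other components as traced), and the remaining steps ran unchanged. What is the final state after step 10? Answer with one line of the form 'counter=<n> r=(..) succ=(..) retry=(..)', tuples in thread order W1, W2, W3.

counter=8 r=(5,5,7) succ=(1,0,2) retry=(0,2,0)

state after step 2 := counter=5 r=(5,4,0) succ=(0,0,0) retry=(0,0,0)
step 3 (W2 CAS): counter=5 r=(5,4,0) succ=(0,0,0) retry=(0,1,0)
step 4 (W2 LOAD): counter=5 r=(5,5,0) succ=(0,0,0) retry=(0,1,0)
step 5 (W1 CAS): counter=6 r=(5,5,0) succ=(1,0,0) retry=(0,1,0)
step 6 (W3 LOAD): counter=6 r=(5,5,6) succ=(1,0,0) retry=(0,1,0)
step 7 (W2 CAS): counter=6 r=(5,5,6) succ=(1,0,0) retry=(0,2,0)
step 8 (W3 CAS): counter=7 r=(5,5,6) succ=(1,0,1) retry=(0,2,0)
step 9 (W3 LOAD): counter=7 r=(5,5,7) succ=(1,0,1) retry=(0,2,0)
step 10 (W3 CAS): counter=8 r=(5,5,7) succ=(1,0,2) retry=(0,2,0)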